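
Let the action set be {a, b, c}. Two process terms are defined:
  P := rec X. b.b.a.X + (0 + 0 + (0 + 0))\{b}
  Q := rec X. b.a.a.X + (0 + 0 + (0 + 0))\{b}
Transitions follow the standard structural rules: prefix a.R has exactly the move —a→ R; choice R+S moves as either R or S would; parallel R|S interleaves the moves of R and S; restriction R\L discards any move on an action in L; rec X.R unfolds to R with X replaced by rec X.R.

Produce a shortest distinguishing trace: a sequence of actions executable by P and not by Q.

bb

P's transition system — 3 states:
  p0 = rec X. b.b.a.X + (0 + 0 + (0 + 0))\{b} | =b=> p1
  p1 = b.a.(rec X. b.b.a.X + (0 + 0 + (0 + 0))\{b}) | =b=> p2
  p2 = a.(rec X. b.b.a.X + (0 + 0 + (0 + 0))\{b}) | =a=> p0
Q's transition system — 3 states:
  q0 = rec X. b.a.a.X + (0 + 0 + (0 + 0))\{b} | =b=> q1
  q1 = a.a.(rec X. b.a.a.X + (0 + 0 + (0 + 0))\{b}) | =a=> q2
  q2 = a.(rec X. b.a.a.X + (0 + 0 + (0 + 0))\{b}) | =a=> q0
Executing bb from P (initial set {p0}):
  step 1 (b): {p1}
  step 2 (b): {p2}
  P completes σ.
Executing bb from Q (initial set {q0}):
  step 1 (b): {q1}
  step 2 (b): ∅ (Q stuck)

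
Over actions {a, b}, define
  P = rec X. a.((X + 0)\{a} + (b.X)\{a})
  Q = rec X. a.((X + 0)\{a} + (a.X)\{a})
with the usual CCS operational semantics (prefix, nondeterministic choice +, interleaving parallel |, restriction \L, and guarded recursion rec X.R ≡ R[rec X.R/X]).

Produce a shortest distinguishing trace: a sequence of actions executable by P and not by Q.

Reachable graph of P (3 states):
  p0 = rec X. a.((X + 0)\{a} + (b.X)\{a}) → -a-> p1
  p1 = ((rec X. a.((X + 0)\{a} + (b.X)\{a})) + 0)\{a} + (b.(rec X. a.((X + 0)\{a} + (b.X)\{a})))\{a} → -b-> p2
  p2 = (rec X. a.((X + 0)\{a} + (b.X)\{a}))\{a} → ·
Reachable graph of Q (2 states):
  q0 = rec X. a.((X + 0)\{a} + (a.X)\{a}) → -a-> q1
  q1 = ((rec X. a.((X + 0)\{a} + (a.X)\{a})) + 0)\{a} + (a.(rec X. a.((X + 0)\{a} + (a.X)\{a})))\{a} → ·
Executing ab from P (initial set {p0}):
  after a @ step 1: {p1}
  after b @ step 2: {p2}
  ✓ P
Executing ab from Q (initial set {q0}):
  after a @ step 1: {q1}
  after b @ step 2: no successor for Q

ab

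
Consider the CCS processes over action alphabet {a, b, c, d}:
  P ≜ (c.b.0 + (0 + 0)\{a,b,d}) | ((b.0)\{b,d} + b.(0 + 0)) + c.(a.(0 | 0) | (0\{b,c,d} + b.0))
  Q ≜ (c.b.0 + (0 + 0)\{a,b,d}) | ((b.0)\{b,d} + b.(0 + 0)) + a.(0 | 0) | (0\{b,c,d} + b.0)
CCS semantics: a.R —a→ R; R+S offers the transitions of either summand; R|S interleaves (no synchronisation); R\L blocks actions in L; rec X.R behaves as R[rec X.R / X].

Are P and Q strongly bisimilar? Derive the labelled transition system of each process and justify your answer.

P's transition system — 10 states:
  u0 = (c.b.0 + (0 + 0)\{a,b,d}) | ((b.0)\{b,d} + b.(0 + 0)) + c.(a.(0 | 0) | (0\{b,c,d} + b.0)) ⊢ ··b··> u1, ··c··> u2, ··c··> u3
  u1 = (c.b.0 + (0 + 0)\{a,b,d}) | (0 + 0) ⊢ ··c··> u4
  u2 = a.(0 | 0) | (0\{b,c,d} + b.0) ⊢ ··a··> u5, ··b··> u6
  u3 = b.0 | ((b.0)\{b,d} + b.(0 + 0)) ⊢ ··b··> u4, ··b··> u7
  u4 = b.0 | (0 + 0) ⊢ ··b··> u8
  u5 = 0 | 0 | (0\{b,c,d} + b.0) ⊢ ··b··> u9
  u6 = a.(0 | 0) | 0 ⊢ ··a··> u9
  u7 = 0 | ((b.0)\{b,d} + b.(0 + 0)) ⊢ ··b··> u8
  u8 = 0 | (0 + 0) ⊢ (no moves)
  u9 = 0 | 0 | 0 ⊢ (no moves)
Q's transition system — 9 states:
  v0 = (c.b.0 + (0 + 0)\{a,b,d}) | ((b.0)\{b,d} + b.(0 + 0)) + a.(0 | 0) | (0\{b,c,d} + b.0) ⊢ ··a··> v1, ··b··> v2, ··b··> v3, ··c··> v4
  v1 = 0 | 0 | (0\{b,c,d} + b.0) ⊢ ··b··> v5
  v2 = (c.b.0 + (0 + 0)\{a,b,d}) | (0 + 0) ⊢ ··c··> v6
  v3 = a.(0 | 0) | 0 ⊢ ··a··> v5
  v4 = b.0 | ((b.0)\{b,d} + b.(0 + 0)) ⊢ ··b··> v6, ··b··> v7
  v5 = 0 | 0 | 0 ⊢ (no moves)
  v6 = b.0 | (0 + 0) ⊢ ··b··> v8
  v7 = 0 | ((b.0)\{b,d} + b.(0 + 0)) ⊢ ··b··> v8
  v8 = 0 | (0 + 0) ⊢ (no moves)
Partition-refinement fixed point:
  B0 = {u0}
  B1 = {u3, v4}
  B2 = {u4, u5, u7, v1, v6, v7}
  B3 = {u8, u9, v5, v8}
  B4 = {u2}
  B5 = {u6, v3}
  B6 = {u1, v2}
  B7 = {v0}
u0 ∈ B0, v0 ∈ B7 → different blocks

NO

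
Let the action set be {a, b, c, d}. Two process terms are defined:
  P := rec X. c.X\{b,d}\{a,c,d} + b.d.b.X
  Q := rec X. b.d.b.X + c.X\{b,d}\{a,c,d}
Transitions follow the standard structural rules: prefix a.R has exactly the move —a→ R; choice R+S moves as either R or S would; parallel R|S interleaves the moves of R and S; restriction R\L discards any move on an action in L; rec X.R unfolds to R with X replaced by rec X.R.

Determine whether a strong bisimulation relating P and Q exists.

YES

LTS(P): 4 reachable states
  m0 = rec X. c.X\{b,d}\{a,c,d} + b.d.b.X | --b--▸ m1, --c--▸ m2
  m1 = d.b.(rec X. c.X\{b,d}\{a,c,d} + b.d.b.X) | --d--▸ m3
  m2 = (rec X. c.X\{b,d}\{a,c,d} + b.d.b.X)\{b,d}\{a,c,d} | deadlocked
  m3 = b.(rec X. c.X\{b,d}\{a,c,d} + b.d.b.X) | --b--▸ m0
LTS(Q): 4 reachable states
  n0 = rec X. b.d.b.X + c.X\{b,d}\{a,c,d} | --b--▸ n1, --c--▸ n2
  n1 = d.b.(rec X. b.d.b.X + c.X\{b,d}\{a,c,d}) | --d--▸ n3
  n2 = (rec X. b.d.b.X + c.X\{b,d}\{a,c,d})\{b,d}\{a,c,d} | deadlocked
  n3 = b.(rec X. b.d.b.X + c.X\{b,d}\{a,c,d}) | --b--▸ n0
Bisimilarity quotient blocks:
  B0 = {m0, n0}
  B1 = {m2, n2}
  B2 = {m1, n1}
  B3 = {m3, n3}
m0 ∈ B0, n0 ∈ B0 → same block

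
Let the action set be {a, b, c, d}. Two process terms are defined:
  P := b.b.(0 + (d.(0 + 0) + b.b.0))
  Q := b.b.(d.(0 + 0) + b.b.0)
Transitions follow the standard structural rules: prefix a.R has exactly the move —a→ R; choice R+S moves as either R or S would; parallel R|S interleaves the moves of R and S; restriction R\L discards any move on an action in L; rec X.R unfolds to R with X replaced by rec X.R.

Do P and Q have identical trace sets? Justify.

Reachable graph of P (6 states):
  u0 = b.b.(0 + (d.(0 + 0) + b.b.0)) has moves -b-> u1
  u1 = b.(0 + (d.(0 + 0) + b.b.0)) has moves -b-> u2
  u2 = 0 + (d.(0 + 0) + b.b.0) has moves -b-> u3, -d-> u4
  u3 = b.0 has moves -b-> u5
  u4 = 0 + 0 has moves (no moves)
  u5 = 0 has moves (no moves)
Reachable graph of Q (6 states):
  v0 = b.b.(d.(0 + 0) + b.b.0) has moves -b-> v1
  v1 = b.(d.(0 + 0) + b.b.0) has moves -b-> v2
  v2 = d.(0 + 0) + b.b.0 has moves -b-> v3, -d-> v4
  v3 = b.0 has moves -b-> v5
  v4 = 0 + 0 has moves (no moves)
  v5 = 0 has moves (no moves)
Bisimilarity quotient blocks:
  B0 = {u0, v0}
  B1 = {u1, v1}
  B2 = {u2, v2}
  B3 = {u4, u5, v4, v5}
  B4 = {u3, v3}
u0 ∈ B0, v0 ∈ B0 → same block
Bisimilar ⇒ trace-equivalent.

traces(P) = traces(Q)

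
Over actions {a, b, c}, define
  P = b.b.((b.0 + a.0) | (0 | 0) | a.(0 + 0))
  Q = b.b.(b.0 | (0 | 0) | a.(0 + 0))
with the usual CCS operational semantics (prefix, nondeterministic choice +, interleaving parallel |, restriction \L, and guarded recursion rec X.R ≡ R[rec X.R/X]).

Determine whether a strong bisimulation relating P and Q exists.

not bisimilar

P's transition system — 6 states:
  s0 = b.b.((b.0 + a.0) | (0 | 0) | a.(0 + 0)) | --b--▸ s1
  s1 = b.((b.0 + a.0) | (0 | 0) | a.(0 + 0)) | --b--▸ s2
  s2 = (b.0 + a.0) | (0 | 0) | a.(0 + 0) | --a--▸ s3, --a--▸ s4, --b--▸ s4
  s3 = (b.0 + a.0) | (0 | 0) | (0 + 0) | --a--▸ s5, --b--▸ s5
  s4 = 0 | (0 | 0) | a.(0 + 0) | --a--▸ s5
  s5 = 0 | (0 | 0) | (0 + 0) | deadlocked
Q's transition system — 6 states:
  t0 = b.b.(b.0 | (0 | 0) | a.(0 + 0)) | --b--▸ t1
  t1 = b.(b.0 | (0 | 0) | a.(0 + 0)) | --b--▸ t2
  t2 = b.0 | (0 | 0) | a.(0 + 0) | --a--▸ t3, --b--▸ t4
  t3 = b.0 | (0 | 0) | (0 + 0) | --b--▸ t5
  t4 = 0 | (0 | 0) | a.(0 + 0) | --a--▸ t5
  t5 = 0 | (0 | 0) | (0 + 0) | deadlocked
Partition-refinement fixed point:
  B0 = {s0}
  B1 = {s1}
  B2 = {s2}
  B3 = {s3}
  B4 = {s5, t5}
  B5 = {s4, t4}
  B6 = {t0}
  B7 = {t1}
  B8 = {t2}
  B9 = {t3}
s0 ∈ B0, t0 ∈ B6 → different blocks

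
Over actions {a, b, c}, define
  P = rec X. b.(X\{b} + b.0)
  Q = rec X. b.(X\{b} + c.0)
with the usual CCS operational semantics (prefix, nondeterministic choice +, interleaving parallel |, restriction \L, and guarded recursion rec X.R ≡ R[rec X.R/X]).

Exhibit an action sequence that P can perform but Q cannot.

bb

P's transition system — 3 states:
  s0 = rec X. b.(X\{b} + b.0) → ··b··> s1
  s1 = (rec X. b.(X\{b} + b.0))\{b} + b.0 → ··b··> s2
  s2 = 0 → ∅
Q's transition system — 3 states:
  t0 = rec X. b.(X\{b} + c.0) → ··b··> t1
  t1 = (rec X. b.(X\{b} + c.0))\{b} + c.0 → ··c··> t2
  t2 = 0 → ∅
Executing bb from P (initial set {s0}):
  after b @ step 1: {s1}
  after b @ step 2: {s2}
  — P admits the full trace.
Executing bb from Q (initial set {t0}):
  after b @ step 1: {t1}
  after b @ step 2: ∅ (Q stuck)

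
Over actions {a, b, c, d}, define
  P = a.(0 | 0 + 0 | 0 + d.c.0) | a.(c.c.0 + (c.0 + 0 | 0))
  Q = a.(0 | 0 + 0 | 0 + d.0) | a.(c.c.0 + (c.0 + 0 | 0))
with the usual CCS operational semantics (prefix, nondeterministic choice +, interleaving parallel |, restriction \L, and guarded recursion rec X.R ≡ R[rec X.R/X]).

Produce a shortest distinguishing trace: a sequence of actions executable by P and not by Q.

LTS(P): 16 reachable states
  p0 = a.(0 | 0 + 0 | 0 + d.c.0) | a.(c.c.0 + (c.0 + 0 | 0)) | ··a··> p1, ··a··> p2
  p1 = (0 | 0 + 0 | 0 + d.c.0) | a.(c.c.0 + (c.0 + 0 | 0)) | ··a··> p3, ··d··> p4
  p2 = a.(0 | 0 + 0 | 0 + d.c.0) | (c.c.0 + (c.0 + 0 | 0)) | ··a··> p3, ··c··> p5, ··c··> p6
  p3 = (0 | 0 + 0 | 0 + d.c.0) | (c.c.0 + (c.0 + 0 | 0)) | ··c··> p7, ··c··> p8, ··d··> p9
  p4 = c.0 | a.(c.c.0 + (c.0 + 0 | 0)) | ··a··> p9, ··c··> p10
  p5 = a.(0 | 0 + 0 | 0 + d.c.0) | 0 | ··a··> p7
  p6 = a.(0 | 0 + 0 | 0 + d.c.0) | c.0 | ··a··> p8, ··c··> p5
  p7 = (0 | 0 + 0 | 0 + d.c.0) | 0 | ··d··> p11
  p8 = (0 | 0 + 0 | 0 + d.c.0) | c.0 | ··c··> p7, ··d··> p12
  p9 = c.0 | (c.c.0 + (c.0 + 0 | 0)) | ··c··> p11, ··c··> p12, ··c··> p13
  p10 = 0 | a.(c.c.0 + (c.0 + 0 | 0)) | ··a··> p13
  p11 = c.0 | 0 | ··c··> p14
  p12 = c.0 | c.0 | ··c··> p11, ··c··> p15
  p13 = 0 | (c.c.0 + (c.0 + 0 | 0)) | ··c··> p14, ··c··> p15
  p14 = 0 | 0 | ·
  p15 = 0 | c.0 | ··c··> p14
LTS(Q): 12 reachable states
  q0 = a.(0 | 0 + 0 | 0 + d.0) | a.(c.c.0 + (c.0 + 0 | 0)) | ··a··> q1, ··a··> q2
  q1 = (0 | 0 + 0 | 0 + d.0) | a.(c.c.0 + (c.0 + 0 | 0)) | ··a··> q3, ··d··> q4
  q2 = a.(0 | 0 + 0 | 0 + d.0) | (c.c.0 + (c.0 + 0 | 0)) | ··a··> q3, ··c··> q5, ··c··> q6
  q3 = (0 | 0 + 0 | 0 + d.0) | (c.c.0 + (c.0 + 0 | 0)) | ··c··> q7, ··c··> q8, ··d··> q9
  q4 = 0 | a.(c.c.0 + (c.0 + 0 | 0)) | ··a··> q9
  q5 = a.(0 | 0 + 0 | 0 + d.0) | 0 | ··a··> q7
  q6 = a.(0 | 0 + 0 | 0 + d.0) | c.0 | ··a··> q8, ··c··> q5
  q7 = (0 | 0 + 0 | 0 + d.0) | 0 | ··d··> q10
  q8 = (0 | 0 + 0 | 0 + d.0) | c.0 | ··c··> q7, ··d··> q11
  q9 = 0 | (c.c.0 + (c.0 + 0 | 0)) | ··c··> q10, ··c··> q11
  q10 = 0 | 0 | ·
  q11 = 0 | c.0 | ··c··> q10
Trace ⟨adc⟩ through P, begin at {p0}:
  [1] a ⇒ {p1, p2}
  [2] d ⇒ {p4}
  [3] c ⇒ {p10}
  — P admits the full trace.
Trace ⟨adc⟩ through Q, begin at {q0}:
  [1] a ⇒ {q1, q2}
  [2] d ⇒ {q4}
  [3] c ⇒ no successor for Q

adc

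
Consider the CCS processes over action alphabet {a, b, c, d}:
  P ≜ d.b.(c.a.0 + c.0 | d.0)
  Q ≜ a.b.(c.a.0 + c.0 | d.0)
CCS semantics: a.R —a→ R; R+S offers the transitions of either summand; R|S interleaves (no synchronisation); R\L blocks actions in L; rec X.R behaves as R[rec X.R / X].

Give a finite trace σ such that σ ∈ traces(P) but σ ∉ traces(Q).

LTS(P): 8 reachable states
  u0 = d.b.(c.a.0 + c.0 | d.0) has moves -d-> u1
  u1 = b.(c.a.0 + c.0 | d.0) has moves -b-> u2
  u2 = c.a.0 + c.0 | d.0 has moves -c-> u3, -c-> u4, -d-> u5
  u3 = 0 | d.0 has moves -d-> u6
  u4 = a.0 has moves -a-> u7
  u5 = c.0 | 0 has moves -c-> u6
  u6 = 0 | 0 has moves deadlocked
  u7 = 0 has moves deadlocked
LTS(Q): 8 reachable states
  v0 = a.b.(c.a.0 + c.0 | d.0) has moves -a-> v1
  v1 = b.(c.a.0 + c.0 | d.0) has moves -b-> v2
  v2 = c.a.0 + c.0 | d.0 has moves -c-> v3, -c-> v4, -d-> v5
  v3 = 0 | d.0 has moves -d-> v6
  v4 = a.0 has moves -a-> v7
  v5 = c.0 | 0 has moves -c-> v6
  v6 = 0 | 0 has moves deadlocked
  v7 = 0 has moves deadlocked
Trace ⟨d⟩ through P, begin at {u0}:
  step 1 (d): {u1}
  ✓ P
Trace ⟨d⟩ through Q, begin at {v0}:
  step 1 (d): no successor for Q

d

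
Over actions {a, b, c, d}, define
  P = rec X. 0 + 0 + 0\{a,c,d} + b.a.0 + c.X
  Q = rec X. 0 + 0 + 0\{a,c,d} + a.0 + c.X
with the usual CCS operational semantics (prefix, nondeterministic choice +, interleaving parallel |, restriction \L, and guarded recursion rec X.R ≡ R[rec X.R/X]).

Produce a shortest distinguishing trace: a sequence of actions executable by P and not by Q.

Reachable graph of P (3 states):
  m0 = rec X. 0 + 0 + 0\{a,c,d} + b.a.0 + c.X :: =b=> m1, =c=> m0
  m1 = a.0 :: =a=> m2
  m2 = 0 :: stopped
Reachable graph of Q (2 states):
  n0 = rec X. 0 + 0 + 0\{a,c,d} + a.0 + c.X :: =a=> n1, =c=> n0
  n1 = 0 :: stopped
Run σ = ⟨b⟩ on P: start {m0}
  [1] b ⇒ {m1}
  — P admits the full trace.
Run σ = ⟨b⟩ on Q: start {n0}
  [1] b ⇒ ∅  — Q cannot continue

b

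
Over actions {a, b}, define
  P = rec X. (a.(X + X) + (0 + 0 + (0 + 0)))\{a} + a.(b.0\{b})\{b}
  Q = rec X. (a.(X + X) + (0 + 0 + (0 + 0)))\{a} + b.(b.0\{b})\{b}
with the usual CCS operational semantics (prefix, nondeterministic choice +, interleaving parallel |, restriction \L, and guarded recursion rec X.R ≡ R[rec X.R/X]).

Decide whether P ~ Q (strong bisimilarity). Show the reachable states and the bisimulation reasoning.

not bisimilar

LTS(P): 2 reachable states
  m0 = rec X. (a.(X + X) + (0 + 0 + (0 + 0)))\{a} + a.(b.0\{b})\{b} ⊢ -a-> m1
  m1 = (b.0\{b})\{b} ⊢ ∅
LTS(Q): 2 reachable states
  n0 = rec X. (a.(X + X) + (0 + 0 + (0 + 0)))\{a} + b.(b.0\{b})\{b} ⊢ -b-> n1
  n1 = (b.0\{b})\{b} ⊢ ∅
Coarsest stable partition (strong bisimilarity classes):
  B0 = {m0}
  B1 = {m1, n1}
  B2 = {n0}
m0 ∈ B0, n0 ∈ B2 → different blocks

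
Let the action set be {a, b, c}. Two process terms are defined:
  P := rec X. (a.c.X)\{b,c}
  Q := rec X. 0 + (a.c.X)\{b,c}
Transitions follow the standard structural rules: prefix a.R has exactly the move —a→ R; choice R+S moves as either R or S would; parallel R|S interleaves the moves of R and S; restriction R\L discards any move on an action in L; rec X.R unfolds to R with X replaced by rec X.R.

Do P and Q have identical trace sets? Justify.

trace-equivalent

LTS(P): 2 reachable states
  p0 = rec X. (a.c.X)\{b,c} :: ··a··> p1
  p1 = (c.(rec X. (a.c.X)\{b,c}))\{b,c} :: ∅
LTS(Q): 2 reachable states
  q0 = rec X. 0 + (a.c.X)\{b,c} :: ··a··> q1
  q1 = (c.(rec X. 0 + (a.c.X)\{b,c}))\{b,c} :: ∅
Partition-refinement fixed point:
  B0 = {p0, q0}
  B1 = {p1, q1}
p0 ∈ B0, q0 ∈ B0 → same block
Bisimilar ⇒ trace-equivalent.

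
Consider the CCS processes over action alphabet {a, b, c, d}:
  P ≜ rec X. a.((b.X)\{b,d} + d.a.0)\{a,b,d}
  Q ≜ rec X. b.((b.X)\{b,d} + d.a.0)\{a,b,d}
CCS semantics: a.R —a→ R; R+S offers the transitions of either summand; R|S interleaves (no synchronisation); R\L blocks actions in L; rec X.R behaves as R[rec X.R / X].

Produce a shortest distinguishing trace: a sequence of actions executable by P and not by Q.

Reachable graph of P (2 states):
  p0 = rec X. a.((b.X)\{b,d} + d.a.0)\{a,b,d} has moves -a-> p1
  p1 = ((b.(rec X. a.((b.X)\{b,d} + d.a.0)\{a,b,d}))\{b,d} + d.a.0)\{a,b,d} has moves (no moves)
Reachable graph of Q (2 states):
  q0 = rec X. b.((b.X)\{b,d} + d.a.0)\{a,b,d} has moves -b-> q1
  q1 = ((b.(rec X. b.((b.X)\{b,d} + d.a.0)\{a,b,d}))\{b,d} + d.a.0)\{a,b,d} has moves (no moves)
Trace ⟨a⟩ through P, begin at {p0}:
  after a @ step 1: {p1}
  P completes σ.
Trace ⟨a⟩ through Q, begin at {q0}:
  after a @ step 1: ∅ (Q stuck)

a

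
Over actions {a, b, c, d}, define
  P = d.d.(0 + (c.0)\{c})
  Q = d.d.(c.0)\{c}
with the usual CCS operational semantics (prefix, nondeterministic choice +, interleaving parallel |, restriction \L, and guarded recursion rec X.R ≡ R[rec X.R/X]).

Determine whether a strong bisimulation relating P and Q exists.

P ~ Q

Reachable graph of P (3 states):
  u0 = d.d.(0 + (c.0)\{c}) has moves -d-> u1
  u1 = d.(0 + (c.0)\{c}) has moves -d-> u2
  u2 = 0 + (c.0)\{c} has moves deadlocked
Reachable graph of Q (3 states):
  v0 = d.d.(c.0)\{c} has moves -d-> v1
  v1 = d.(c.0)\{c} has moves -d-> v2
  v2 = (c.0)\{c} has moves deadlocked
Coarsest stable partition (strong bisimilarity classes):
  B0 = {u0, v0}
  B1 = {u1, v1}
  B2 = {u2, v2}
u0 ∈ B0, v0 ∈ B0 → same block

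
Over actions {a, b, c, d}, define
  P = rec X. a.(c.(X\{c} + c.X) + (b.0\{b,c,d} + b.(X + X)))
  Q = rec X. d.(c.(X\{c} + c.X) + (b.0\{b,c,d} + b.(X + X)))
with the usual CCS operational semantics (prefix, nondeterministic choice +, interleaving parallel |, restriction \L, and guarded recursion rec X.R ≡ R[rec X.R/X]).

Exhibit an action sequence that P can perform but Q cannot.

LTS(P): 8 reachable states
  m0 = rec X. a.(c.(X\{c} + c.X) + (b.0\{b,c,d} + b.(X + X))) | —a→ m1
  m1 = c.((rec X. a.(c.(X\{c} + c.X) + (b.0\{b,c,d} + b.(X + X))))\{c} + c.(rec X. a.(c.(X\{c} + c.X) + (b.0\{b,c,d} + b.(X + X))))) + (b.0\{b,c,d} + b.((rec X. a.(c.(X\{c} + c.X) + (b.0\{b,c,d} + b.(X + X)))) + (rec X. a.(c.(X\{c} + c.X) + (b.0\{b,c,d} + b.(X + X)))))) | —b→ m2, —b→ m3, —c→ m4
  m2 = (rec X. a.(c.(X\{c} + c.X) + (b.0\{b,c,d} + b.(X + X)))) + (rec X. a.(c.(X\{c} + c.X) + (b.0\{b,c,d} + b.(X + X)))) | —a→ m1
  m3 = 0\{b,c,d} | ·
  m4 = (rec X. a.(c.(X\{c} + c.X) + (b.0\{b,c,d} + b.(X + X))))\{c} + c.(rec X. a.(c.(X\{c} + c.X) + (b.0\{b,c,d} + b.(X + X)))) | —a→ m5, —c→ m0
  m5 = (c.((rec X. a.(c.(X\{c} + c.X) + (b.0\{b,c,d} + b.(X + X))))\{c} + c.(rec X. a.(c.(X\{c} + c.X) + (b.0\{b,c,d} + b.(X + X))))) + (b.0\{b,c,d} + b.((rec X. a.(c.(X\{c} + c.X) + (b.0\{b,c,d} + b.(X + X)))) + (rec X. a.(c.(X\{c} + c.X) + (b.0\{b,c,d} + b.(X + X)))))))\{c} | —b→ m6, —b→ m7
  m6 = ((rec X. a.(c.(X\{c} + c.X) + (b.0\{b,c,d} + b.(X + X)))) + (rec X. a.(c.(X\{c} + c.X) + (b.0\{b,c,d} + b.(X + X)))))\{c} | —a→ m5
  m7 = 0\{b,c,d}\{c} | ·
LTS(Q): 8 reachable states
  n0 = rec X. d.(c.(X\{c} + c.X) + (b.0\{b,c,d} + b.(X + X))) | —d→ n1
  n1 = c.((rec X. d.(c.(X\{c} + c.X) + (b.0\{b,c,d} + b.(X + X))))\{c} + c.(rec X. d.(c.(X\{c} + c.X) + (b.0\{b,c,d} + b.(X + X))))) + (b.0\{b,c,d} + b.((rec X. d.(c.(X\{c} + c.X) + (b.0\{b,c,d} + b.(X + X)))) + (rec X. d.(c.(X\{c} + c.X) + (b.0\{b,c,d} + b.(X + X)))))) | —b→ n2, —b→ n3, —c→ n4
  n2 = (rec X. d.(c.(X\{c} + c.X) + (b.0\{b,c,d} + b.(X + X)))) + (rec X. d.(c.(X\{c} + c.X) + (b.0\{b,c,d} + b.(X + X)))) | —d→ n1
  n3 = 0\{b,c,d} | ·
  n4 = (rec X. d.(c.(X\{c} + c.X) + (b.0\{b,c,d} + b.(X + X))))\{c} + c.(rec X. d.(c.(X\{c} + c.X) + (b.0\{b,c,d} + b.(X + X)))) | —c→ n0, —d→ n5
  n5 = (c.((rec X. d.(c.(X\{c} + c.X) + (b.0\{b,c,d} + b.(X + X))))\{c} + c.(rec X. d.(c.(X\{c} + c.X) + (b.0\{b,c,d} + b.(X + X))))) + (b.0\{b,c,d} + b.((rec X. d.(c.(X\{c} + c.X) + (b.0\{b,c,d} + b.(X + X)))) + (rec X. d.(c.(X\{c} + c.X) + (b.0\{b,c,d} + b.(X + X)))))))\{c} | —b→ n6, —b→ n7
  n6 = ((rec X. d.(c.(X\{c} + c.X) + (b.0\{b,c,d} + b.(X + X)))) + (rec X. d.(c.(X\{c} + c.X) + (b.0\{b,c,d} + b.(X + X)))))\{c} | —d→ n5
  n7 = 0\{b,c,d}\{c} | ·
Trace ⟨a⟩ through P, begin at {m0}:
  step 1 (a): {m1}
  — P admits the full trace.
Trace ⟨a⟩ through Q, begin at {n0}:
  step 1 (a): ∅ (Q stuck)

a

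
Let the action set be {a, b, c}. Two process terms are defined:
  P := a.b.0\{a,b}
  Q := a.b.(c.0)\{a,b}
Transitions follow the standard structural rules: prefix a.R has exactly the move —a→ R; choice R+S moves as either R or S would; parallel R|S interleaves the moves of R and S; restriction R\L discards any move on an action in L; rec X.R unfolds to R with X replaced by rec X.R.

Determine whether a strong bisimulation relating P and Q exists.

NO

P's transition system — 3 states:
  u0 = a.b.0\{a,b} :: ··a··> u1
  u1 = b.0\{a,b} :: ··b··> u2
  u2 = 0\{a,b} :: (no moves)
Q's transition system — 4 states:
  v0 = a.b.(c.0)\{a,b} :: ··a··> v1
  v1 = b.(c.0)\{a,b} :: ··b··> v2
  v2 = (c.0)\{a,b} :: ··c··> v3
  v3 = 0\{a,b} :: (no moves)
Coarsest stable partition (strong bisimilarity classes):
  B0 = {u0}
  B1 = {u1}
  B2 = {u2, v3}
  B3 = {v0}
  B4 = {v1}
  B5 = {v2}
u0 ∈ B0, v0 ∈ B3 → different blocks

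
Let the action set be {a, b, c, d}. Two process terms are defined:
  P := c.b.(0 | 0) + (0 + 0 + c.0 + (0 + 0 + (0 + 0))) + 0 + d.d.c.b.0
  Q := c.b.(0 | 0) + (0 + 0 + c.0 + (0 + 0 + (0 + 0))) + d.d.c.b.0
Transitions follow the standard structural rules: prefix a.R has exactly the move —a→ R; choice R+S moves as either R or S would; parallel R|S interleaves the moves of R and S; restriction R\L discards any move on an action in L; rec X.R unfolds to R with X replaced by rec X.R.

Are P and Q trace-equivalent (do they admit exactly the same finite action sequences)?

P's transition system — 7 states:
  p0 = c.b.(0 | 0) + (0 + 0 + c.0 + (0 + 0 + (0 + 0))) + 0 + d.d.c.b.0 → —c→ p1, —c→ p2, —d→ p3
  p1 = 0 → ∅
  p2 = b.(0 | 0) → —b→ p4
  p3 = d.c.b.0 → —d→ p5
  p4 = 0 | 0 → ∅
  p5 = c.b.0 → —c→ p6
  p6 = b.0 → —b→ p1
Q's transition system — 7 states:
  q0 = c.b.(0 | 0) + (0 + 0 + c.0 + (0 + 0 + (0 + 0))) + d.d.c.b.0 → —c→ q1, —c→ q2, —d→ q3
  q1 = 0 → ∅
  q2 = b.(0 | 0) → —b→ q4
  q3 = d.c.b.0 → —d→ q5
  q4 = 0 | 0 → ∅
  q5 = c.b.0 → —c→ q6
  q6 = b.0 → —b→ q1
Partition-refinement fixed point:
  B0 = {p0, q0}
  B1 = {p3, q3}
  B2 = {p5, q5}
  B3 = {p2, p6, q2, q6}
  B4 = {p1, p4, q1, q4}
p0 ∈ B0, q0 ∈ B0 → same block
Bisimilar ⇒ trace-equivalent.

YES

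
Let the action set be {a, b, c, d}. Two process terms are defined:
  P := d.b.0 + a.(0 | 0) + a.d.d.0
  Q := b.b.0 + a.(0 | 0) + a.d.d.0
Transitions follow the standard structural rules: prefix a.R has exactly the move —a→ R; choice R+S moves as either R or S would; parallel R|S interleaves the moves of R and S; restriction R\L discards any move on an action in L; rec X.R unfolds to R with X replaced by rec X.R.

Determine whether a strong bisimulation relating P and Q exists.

P ≁ Q

LTS(P): 6 reachable states
  u0 = d.b.0 + a.(0 | 0) + a.d.d.0 ⊢ —a→ u1, —a→ u2, —d→ u3
  u1 = 0 | 0 ⊢ (no moves)
  u2 = d.d.0 ⊢ —d→ u4
  u3 = b.0 ⊢ —b→ u5
  u4 = d.0 ⊢ —d→ u5
  u5 = 0 ⊢ (no moves)
LTS(Q): 6 reachable states
  v0 = b.b.0 + a.(0 | 0) + a.d.d.0 ⊢ —a→ v1, —a→ v2, —b→ v3
  v1 = 0 | 0 ⊢ (no moves)
  v2 = d.d.0 ⊢ —d→ v4
  v3 = b.0 ⊢ —b→ v5
  v4 = d.0 ⊢ —d→ v5
  v5 = 0 ⊢ (no moves)
Bisimilarity quotient blocks:
  B0 = {u0}
  B1 = {u1, u5, v1, v5}
  B2 = {u3, v3}
  B3 = {u2, v2}
  B4 = {u4, v4}
  B5 = {v0}
u0 ∈ B0, v0 ∈ B5 → different blocks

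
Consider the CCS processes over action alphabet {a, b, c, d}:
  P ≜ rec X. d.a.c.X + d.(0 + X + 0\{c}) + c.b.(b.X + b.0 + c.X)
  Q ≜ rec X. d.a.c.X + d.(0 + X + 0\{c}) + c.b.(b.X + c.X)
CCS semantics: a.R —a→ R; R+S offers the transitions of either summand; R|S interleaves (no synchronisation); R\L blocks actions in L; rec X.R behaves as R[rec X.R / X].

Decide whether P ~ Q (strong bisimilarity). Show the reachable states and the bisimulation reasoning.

P ≁ Q

Reachable graph of P (7 states):
  s0 = rec X. d.a.c.X + d.(0 + X + 0\{c}) + c.b.(b.X + b.0 + c.X) has moves —c→ s1, —d→ s2, —d→ s3
  s1 = b.(b.(rec X. d.a.c.X + d.(0 + X + 0\{c}) + c.b.(b.X + b.0 + c.X)) + b.0 + c.(rec X. d.a.c.X + d.(0 + X + 0\{c}) + c.b.(b.X + b.0 + c.X))) has moves —b→ s4
  s2 = 0 + (rec X. d.a.c.X + d.(0 + X + 0\{c}) + c.b.(b.X + b.0 + c.X)) + 0\{c} has moves —c→ s1, —d→ s2, —d→ s3
  s3 = a.c.(rec X. d.a.c.X + d.(0 + X + 0\{c}) + c.b.(b.X + b.0 + c.X)) has moves —a→ s5
  s4 = b.(rec X. d.a.c.X + d.(0 + X + 0\{c}) + c.b.(b.X + b.0 + c.X)) + b.0 + c.(rec X. d.a.c.X + d.(0 + X + 0\{c}) + c.b.(b.X + b.0 + c.X)) has moves —b→ s0, —b→ s6, —c→ s0
  s5 = c.(rec X. d.a.c.X + d.(0 + X + 0\{c}) + c.b.(b.X + b.0 + c.X)) has moves —c→ s0
  s6 = 0 has moves ∅
Reachable graph of Q (6 states):
  t0 = rec X. d.a.c.X + d.(0 + X + 0\{c}) + c.b.(b.X + c.X) has moves —c→ t1, —d→ t2, —d→ t3
  t1 = b.(b.(rec X. d.a.c.X + d.(0 + X + 0\{c}) + c.b.(b.X + c.X)) + c.(rec X. d.a.c.X + d.(0 + X + 0\{c}) + c.b.(b.X + c.X))) has moves —b→ t4
  t2 = 0 + (rec X. d.a.c.X + d.(0 + X + 0\{c}) + c.b.(b.X + c.X)) + 0\{c} has moves —c→ t1, —d→ t2, —d→ t3
  t3 = a.c.(rec X. d.a.c.X + d.(0 + X + 0\{c}) + c.b.(b.X + c.X)) has moves —a→ t5
  t4 = b.(rec X. d.a.c.X + d.(0 + X + 0\{c}) + c.b.(b.X + c.X)) + c.(rec X. d.a.c.X + d.(0 + X + 0\{c}) + c.b.(b.X + c.X)) has moves —b→ t0, —c→ t0
  t5 = c.(rec X. d.a.c.X + d.(0 + X + 0\{c}) + c.b.(b.X + c.X)) has moves —c→ t0
Bisimilarity quotient blocks:
  B0 = {s0, s2}
  B1 = {s1}
  B2 = {s4}
  B3 = {s6}
  B4 = {s3}
  B5 = {s5}
  B6 = {t0, t2}
  B7 = {t3}
  B8 = {t5}
  B9 = {t1}
  B10 = {t4}
s0 ∈ B0, t0 ∈ B6 → different blocks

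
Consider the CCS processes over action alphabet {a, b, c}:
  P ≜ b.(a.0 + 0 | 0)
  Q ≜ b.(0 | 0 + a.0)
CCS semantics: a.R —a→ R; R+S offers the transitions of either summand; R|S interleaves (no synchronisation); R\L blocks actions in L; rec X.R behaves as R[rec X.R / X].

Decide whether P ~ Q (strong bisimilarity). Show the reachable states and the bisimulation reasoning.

LTS(P): 3 reachable states
  u0 = b.(a.0 + 0 | 0) has moves ··b··> u1
  u1 = a.0 + 0 | 0 has moves ··a··> u2
  u2 = 0 has moves stopped
LTS(Q): 3 reachable states
  v0 = b.(0 | 0 + a.0) has moves ··b··> v1
  v1 = 0 | 0 + a.0 has moves ··a··> v2
  v2 = 0 has moves stopped
Coarsest stable partition (strong bisimilarity classes):
  B0 = {u0, v0}
  B1 = {u1, v1}
  B2 = {u2, v2}
u0 ∈ B0, v0 ∈ B0 → same block

YES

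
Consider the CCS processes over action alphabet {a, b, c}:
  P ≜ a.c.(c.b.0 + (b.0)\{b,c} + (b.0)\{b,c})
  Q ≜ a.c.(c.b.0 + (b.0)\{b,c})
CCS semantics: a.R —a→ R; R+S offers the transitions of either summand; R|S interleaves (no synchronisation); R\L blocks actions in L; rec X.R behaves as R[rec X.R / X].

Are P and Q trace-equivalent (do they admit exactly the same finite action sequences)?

YES

Reachable graph of P (5 states):
  u0 = a.c.(c.b.0 + (b.0)\{b,c} + (b.0)\{b,c}) has moves --a--▸ u1
  u1 = c.(c.b.0 + (b.0)\{b,c} + (b.0)\{b,c}) has moves --c--▸ u2
  u2 = c.b.0 + (b.0)\{b,c} + (b.0)\{b,c} has moves --c--▸ u3
  u3 = b.0 has moves --b--▸ u4
  u4 = 0 has moves ∅
Reachable graph of Q (5 states):
  v0 = a.c.(c.b.0 + (b.0)\{b,c}) has moves --a--▸ v1
  v1 = c.(c.b.0 + (b.0)\{b,c}) has moves --c--▸ v2
  v2 = c.b.0 + (b.0)\{b,c} has moves --c--▸ v3
  v3 = b.0 has moves --b--▸ v4
  v4 = 0 has moves ∅
Partition-refinement fixed point:
  B0 = {u0, v0}
  B1 = {u1, v1}
  B2 = {u2, v2}
  B3 = {u3, v3}
  B4 = {u4, v4}
u0 ∈ B0, v0 ∈ B0 → same block
Bisimilar ⇒ trace-equivalent.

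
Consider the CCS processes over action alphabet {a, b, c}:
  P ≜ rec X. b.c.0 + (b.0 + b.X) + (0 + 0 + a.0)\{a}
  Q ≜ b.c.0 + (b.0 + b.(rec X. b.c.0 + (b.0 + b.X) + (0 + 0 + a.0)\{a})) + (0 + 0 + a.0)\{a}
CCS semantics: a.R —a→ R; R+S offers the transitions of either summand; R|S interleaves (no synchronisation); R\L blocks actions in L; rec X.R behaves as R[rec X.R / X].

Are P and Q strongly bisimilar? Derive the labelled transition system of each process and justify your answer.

P's transition system — 3 states:
  p0 = rec X. b.c.0 + (b.0 + b.X) + (0 + 0 + a.0)\{a} has moves -b-> p0, -b-> p1, -b-> p2
  p1 = 0 has moves ∅
  p2 = c.0 has moves -c-> p1
Q's transition system — 4 states:
  q0 = b.c.0 + (b.0 + b.(rec X. b.c.0 + (b.0 + b.X) + (0 + 0 + a.0)\{a})) + (0 + 0 + a.0)\{a} has moves -b-> q1, -b-> q2, -b-> q3
  q1 = 0 has moves ∅
  q2 = c.0 has moves -c-> q1
  q3 = rec X. b.c.0 + (b.0 + b.X) + (0 + 0 + a.0)\{a} has moves -b-> q1, -b-> q2, -b-> q3
Bisimilarity quotient blocks:
  B0 = {p0, q0, q3}
  B1 = {p2, q2}
  B2 = {p1, q1}
p0 ∈ B0, q0 ∈ B0 → same block

YES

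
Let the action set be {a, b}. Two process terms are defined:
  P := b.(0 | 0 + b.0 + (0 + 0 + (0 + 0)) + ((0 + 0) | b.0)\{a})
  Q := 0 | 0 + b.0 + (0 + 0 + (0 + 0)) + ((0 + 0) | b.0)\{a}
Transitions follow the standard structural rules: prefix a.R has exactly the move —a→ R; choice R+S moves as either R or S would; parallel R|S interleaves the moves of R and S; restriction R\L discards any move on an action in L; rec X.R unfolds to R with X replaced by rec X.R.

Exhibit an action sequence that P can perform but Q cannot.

LTS(P): 4 reachable states
  p0 = b.(0 | 0 + b.0 + (0 + 0 + (0 + 0)) + ((0 + 0) | b.0)\{a}) → -b-> p1
  p1 = 0 | 0 + b.0 + (0 + 0 + (0 + 0)) + ((0 + 0) | b.0)\{a} → -b-> p2, -b-> p3
  p2 = ((0 + 0) | 0)\{a} → (no moves)
  p3 = 0 → (no moves)
LTS(Q): 3 reachable states
  q0 = 0 | 0 + b.0 + (0 + 0 + (0 + 0)) + ((0 + 0) | b.0)\{a} → -b-> q1, -b-> q2
  q1 = ((0 + 0) | 0)\{a} → (no moves)
  q2 = 0 → (no moves)
Run σ = ⟨bb⟩ on P: start {p0}
  after b @ step 1: {p1}
  after b @ step 2: {p2, p3}
  P completes σ.
Run σ = ⟨bb⟩ on Q: start {q0}
  after b @ step 1: {q1, q2}
  after b @ step 2: ∅  — Q cannot continue

bb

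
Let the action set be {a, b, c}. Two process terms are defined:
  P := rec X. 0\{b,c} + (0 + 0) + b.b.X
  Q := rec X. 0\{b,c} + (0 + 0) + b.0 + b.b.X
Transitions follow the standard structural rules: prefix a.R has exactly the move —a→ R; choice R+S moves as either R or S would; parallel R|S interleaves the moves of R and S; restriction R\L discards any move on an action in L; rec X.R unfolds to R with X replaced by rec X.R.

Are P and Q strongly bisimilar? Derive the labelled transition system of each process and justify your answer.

not bisimilar

LTS(P): 2 reachable states
  p0 = rec X. 0\{b,c} + (0 + 0) + b.b.X has moves ··b··> p1
  p1 = b.(rec X. 0\{b,c} + (0 + 0) + b.b.X) has moves ··b··> p0
LTS(Q): 3 reachable states
  q0 = rec X. 0\{b,c} + (0 + 0) + b.0 + b.b.X has moves ··b··> q1, ··b··> q2
  q1 = 0 has moves ·
  q2 = b.(rec X. 0\{b,c} + (0 + 0) + b.0 + b.b.X) has moves ··b··> q0
Coarsest stable partition (strong bisimilarity classes):
  B0 = {p0, p1}
  B1 = {q0}
  B2 = {q2}
  B3 = {q1}
p0 ∈ B0, q0 ∈ B1 → different blocks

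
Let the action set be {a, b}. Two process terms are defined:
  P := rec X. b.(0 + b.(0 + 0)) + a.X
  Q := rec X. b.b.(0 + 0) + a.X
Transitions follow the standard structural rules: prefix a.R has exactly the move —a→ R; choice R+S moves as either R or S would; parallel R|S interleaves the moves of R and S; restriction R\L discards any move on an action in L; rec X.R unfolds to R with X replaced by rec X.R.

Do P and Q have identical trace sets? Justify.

P's transition system — 3 states:
  p0 = rec X. b.(0 + b.(0 + 0)) + a.X has moves ··a··> p0, ··b··> p1
  p1 = 0 + b.(0 + 0) has moves ··b··> p2
  p2 = 0 + 0 has moves ∅
Q's transition system — 3 states:
  q0 = rec X. b.b.(0 + 0) + a.X has moves ··a··> q0, ··b··> q1
  q1 = b.(0 + 0) has moves ··b··> q2
  q2 = 0 + 0 has moves ∅
Coarsest stable partition (strong bisimilarity classes):
  B0 = {p0, q0}
  B1 = {p1, q1}
  B2 = {p2, q2}
p0 ∈ B0, q0 ∈ B0 → same block
Bisimilar ⇒ trace-equivalent.

YES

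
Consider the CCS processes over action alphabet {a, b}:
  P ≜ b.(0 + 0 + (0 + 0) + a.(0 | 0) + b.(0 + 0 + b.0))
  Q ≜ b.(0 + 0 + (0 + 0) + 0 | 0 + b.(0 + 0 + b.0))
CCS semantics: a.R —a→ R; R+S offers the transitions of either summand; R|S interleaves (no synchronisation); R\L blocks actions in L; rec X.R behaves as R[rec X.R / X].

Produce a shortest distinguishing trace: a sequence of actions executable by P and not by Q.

LTS(P): 5 reachable states
  m0 = b.(0 + 0 + (0 + 0) + a.(0 | 0) + b.(0 + 0 + b.0)) | —b→ m1
  m1 = 0 + 0 + (0 + 0) + a.(0 | 0) + b.(0 + 0 + b.0) | —a→ m2, —b→ m3
  m2 = 0 | 0 | (no moves)
  m3 = 0 + 0 + b.0 | —b→ m4
  m4 = 0 | (no moves)
LTS(Q): 4 reachable states
  n0 = b.(0 + 0 + (0 + 0) + 0 | 0 + b.(0 + 0 + b.0)) | —b→ n1
  n1 = 0 + 0 + (0 + 0) + 0 | 0 + b.(0 + 0 + b.0) | —b→ n2
  n2 = 0 + 0 + b.0 | —b→ n3
  n3 = 0 | (no moves)
Run σ = ⟨ba⟩ on P: start {m0}
  [1] b ⇒ {m1}
  [2] a ⇒ {m2}
  P completes σ.
Run σ = ⟨ba⟩ on Q: start {n0}
  [1] b ⇒ {n1}
  [2] a ⇒ ∅  — Q cannot continue

ba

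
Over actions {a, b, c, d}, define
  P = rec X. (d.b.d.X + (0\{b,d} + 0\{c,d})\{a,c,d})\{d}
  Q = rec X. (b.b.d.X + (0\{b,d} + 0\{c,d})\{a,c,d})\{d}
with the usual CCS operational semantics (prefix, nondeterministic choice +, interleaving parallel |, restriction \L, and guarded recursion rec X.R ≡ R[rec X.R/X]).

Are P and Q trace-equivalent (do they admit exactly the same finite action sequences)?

Reachable graph of P (1 states):
  s0 = rec X. (d.b.d.X + (0\{b,d} + 0\{c,d})\{a,c,d})\{d} → deadlocked
Reachable graph of Q (3 states):
  t0 = rec X. (b.b.d.X + (0\{b,d} + 0\{c,d})\{a,c,d})\{d} → —b→ t1
  t1 = (b.d.(rec X. (b.b.d.X + (0\{b,d} + 0\{c,d})\{a,c,d})\{d}))\{d} → —b→ t2
  t2 = (d.(rec X. (b.b.d.X + (0\{b,d} + 0\{c,d})\{a,c,d})\{d}))\{d} → deadlocked
Executing b from Q (initial set {t0}):
  after b @ step 1: {t1}
  ✓ Q
Executing b from P (initial set {s0}):
  after b @ step 1: no successor for P

NO — witness ⟨b⟩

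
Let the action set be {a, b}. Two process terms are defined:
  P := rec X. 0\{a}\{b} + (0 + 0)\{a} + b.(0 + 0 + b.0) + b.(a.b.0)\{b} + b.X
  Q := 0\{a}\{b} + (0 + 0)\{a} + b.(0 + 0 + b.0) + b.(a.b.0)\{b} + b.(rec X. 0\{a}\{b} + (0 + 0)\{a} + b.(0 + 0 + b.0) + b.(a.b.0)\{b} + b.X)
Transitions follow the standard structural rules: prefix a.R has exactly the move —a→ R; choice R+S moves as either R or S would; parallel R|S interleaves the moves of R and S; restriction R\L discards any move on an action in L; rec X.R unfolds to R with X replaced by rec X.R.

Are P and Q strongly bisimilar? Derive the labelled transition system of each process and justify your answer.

Reachable graph of P (5 states):
  m0 = rec X. 0\{a}\{b} + (0 + 0)\{a} + b.(0 + 0 + b.0) + b.(a.b.0)\{b} + b.X :: ··b··> m0, ··b··> m1, ··b··> m2
  m1 = (a.b.0)\{b} :: ··a··> m3
  m2 = 0 + 0 + b.0 :: ··b··> m4
  m3 = (b.0)\{b} :: ·
  m4 = 0 :: ·
Reachable graph of Q (6 states):
  n0 = 0\{a}\{b} + (0 + 0)\{a} + b.(0 + 0 + b.0) + b.(a.b.0)\{b} + b.(rec X. 0\{a}\{b} + (0 + 0)\{a} + b.(0 + 0 + b.0) + b.(a.b.0)\{b} + b.X) :: ··b··> n1, ··b··> n2, ··b··> n3
  n1 = (a.b.0)\{b} :: ··a··> n4
  n2 = 0 + 0 + b.0 :: ··b··> n5
  n3 = rec X. 0\{a}\{b} + (0 + 0)\{a} + b.(0 + 0 + b.0) + b.(a.b.0)\{b} + b.X :: ··b··> n1, ··b··> n2, ··b··> n3
  n4 = (b.0)\{b} :: ·
  n5 = 0 :: ·
Bisimilarity quotient blocks:
  B0 = {m0, n0, n3}
  B1 = {m1, n1}
  B2 = {m3, m4, n4, n5}
  B3 = {m2, n2}
m0 ∈ B0, n0 ∈ B0 → same block

bisimilar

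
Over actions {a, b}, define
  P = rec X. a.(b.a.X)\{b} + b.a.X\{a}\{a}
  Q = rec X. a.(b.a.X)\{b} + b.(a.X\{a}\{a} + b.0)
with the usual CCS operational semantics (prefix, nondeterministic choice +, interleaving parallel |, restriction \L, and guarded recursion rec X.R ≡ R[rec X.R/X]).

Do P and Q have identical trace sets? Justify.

traces(P) ≠ traces(Q) — witness ⟨bb⟩

LTS(P): 5 reachable states
  u0 = rec X. a.(b.a.X)\{b} + b.a.X\{a}\{a} :: —a→ u1, —b→ u2
  u1 = (b.a.(rec X. a.(b.a.X)\{b} + b.a.X\{a}\{a}))\{b} :: ·
  u2 = a.(rec X. a.(b.a.X)\{b} + b.a.X\{a}\{a})\{a}\{a} :: —a→ u3
  u3 = (rec X. a.(b.a.X)\{b} + b.a.X\{a}\{a})\{a}\{a} :: —b→ u4
  u4 = (a.(rec X. a.(b.a.X)\{b} + b.a.X\{a}\{a})\{a}\{a})\{a}\{a} :: ·
LTS(Q): 7 reachable states
  v0 = rec X. a.(b.a.X)\{b} + b.(a.X\{a}\{a} + b.0) :: —a→ v1, —b→ v2
  v1 = (b.a.(rec X. a.(b.a.X)\{b} + b.(a.X\{a}\{a} + b.0)))\{b} :: ·
  v2 = a.(rec X. a.(b.a.X)\{b} + b.(a.X\{a}\{a} + b.0))\{a}\{a} + b.0 :: —a→ v3, —b→ v4
  v3 = (rec X. a.(b.a.X)\{b} + b.(a.X\{a}\{a} + b.0))\{a}\{a} :: —b→ v5
  v4 = 0 :: ·
  v5 = (a.(rec X. a.(b.a.X)\{b} + b.(a.X\{a}\{a} + b.0))\{a}\{a} + b.0)\{a}\{a} :: —b→ v6
  v6 = 0\{a}\{a} :: ·
Run σ = ⟨bb⟩ on Q: start {v0}
  step 1 (b): {v2}
  step 2 (b): {v4}
  ✓ Q
Run σ = ⟨bb⟩ on P: start {u0}
  step 1 (b): {u2}
  step 2 (b): no successor for P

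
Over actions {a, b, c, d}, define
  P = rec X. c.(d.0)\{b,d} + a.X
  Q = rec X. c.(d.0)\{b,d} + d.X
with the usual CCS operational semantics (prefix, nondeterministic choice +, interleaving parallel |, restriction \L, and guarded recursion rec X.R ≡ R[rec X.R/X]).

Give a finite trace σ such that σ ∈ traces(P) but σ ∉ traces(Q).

a

Reachable graph of P (2 states):
  u0 = rec X. c.(d.0)\{b,d} + a.X | —a→ u0, —c→ u1
  u1 = (d.0)\{b,d} | stopped
Reachable graph of Q (2 states):
  v0 = rec X. c.(d.0)\{b,d} + d.X | —c→ v1, —d→ v0
  v1 = (d.0)\{b,d} | stopped
Run σ = ⟨a⟩ on P: start {u0}
  [1] a ⇒ {u0}
  — P admits the full trace.
Run σ = ⟨a⟩ on Q: start {v0}
  [1] a ⇒ no successor for Q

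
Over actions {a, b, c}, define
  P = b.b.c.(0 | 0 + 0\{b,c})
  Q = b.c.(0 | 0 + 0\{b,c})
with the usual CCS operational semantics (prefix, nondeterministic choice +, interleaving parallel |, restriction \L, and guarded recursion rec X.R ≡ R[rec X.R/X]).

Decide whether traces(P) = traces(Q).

Reachable graph of P (4 states):
  m0 = b.b.c.(0 | 0 + 0\{b,c}) has moves ··b··> m1
  m1 = b.c.(0 | 0 + 0\{b,c}) has moves ··b··> m2
  m2 = c.(0 | 0 + 0\{b,c}) has moves ··c··> m3
  m3 = 0 | 0 + 0\{b,c} has moves (no moves)
Reachable graph of Q (3 states):
  n0 = b.c.(0 | 0 + 0\{b,c}) has moves ··b··> n1
  n1 = c.(0 | 0 + 0\{b,c}) has moves ··c··> n2
  n2 = 0 | 0 + 0\{b,c} has moves (no moves)
Run σ = ⟨bb⟩ on P: start {m0}
  [1] b ⇒ {m1}
  [2] b ⇒ {m2}
  P completes σ.
Run σ = ⟨bb⟩ on Q: start {n0}
  [1] b ⇒ {n1}
  [2] b ⇒ ∅  — Q cannot continue

NO — witness ⟨bb⟩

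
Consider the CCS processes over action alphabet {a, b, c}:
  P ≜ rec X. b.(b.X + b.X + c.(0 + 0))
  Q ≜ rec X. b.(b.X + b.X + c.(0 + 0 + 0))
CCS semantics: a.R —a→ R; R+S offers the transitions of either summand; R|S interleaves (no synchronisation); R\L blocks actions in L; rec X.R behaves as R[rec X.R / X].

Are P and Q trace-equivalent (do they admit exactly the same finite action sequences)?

Reachable graph of P (3 states):
  m0 = rec X. b.(b.X + b.X + c.(0 + 0)) :: —b→ m1
  m1 = b.(rec X. b.(b.X + b.X + c.(0 + 0))) + b.(rec X. b.(b.X + b.X + c.(0 + 0))) + c.(0 + 0) :: —b→ m0, —c→ m2
  m2 = 0 + 0 :: deadlocked
Reachable graph of Q (3 states):
  n0 = rec X. b.(b.X + b.X + c.(0 + 0 + 0)) :: —b→ n1
  n1 = b.(rec X. b.(b.X + b.X + c.(0 + 0 + 0))) + b.(rec X. b.(b.X + b.X + c.(0 + 0 + 0))) + c.(0 + 0 + 0) :: —b→ n0, —c→ n2
  n2 = 0 + 0 + 0 :: deadlocked
Coarsest stable partition (strong bisimilarity classes):
  B0 = {m0, n0}
  B1 = {m1, n1}
  B2 = {m2, n2}
m0 ∈ B0, n0 ∈ B0 → same block
Bisimilar ⇒ trace-equivalent.

trace-equivalent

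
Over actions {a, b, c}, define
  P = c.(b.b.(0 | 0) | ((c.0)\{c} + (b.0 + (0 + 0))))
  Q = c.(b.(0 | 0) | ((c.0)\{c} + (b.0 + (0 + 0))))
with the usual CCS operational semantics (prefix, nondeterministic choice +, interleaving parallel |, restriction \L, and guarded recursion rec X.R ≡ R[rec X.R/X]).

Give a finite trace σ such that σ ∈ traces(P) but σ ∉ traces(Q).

Reachable graph of P (7 states):
  m0 = c.(b.b.(0 | 0) | ((c.0)\{c} + (b.0 + (0 + 0)))) :: ··c··> m1
  m1 = b.b.(0 | 0) | ((c.0)\{c} + (b.0 + (0 + 0))) :: ··b··> m2, ··b··> m3
  m2 = b.(0 | 0) | ((c.0)\{c} + (b.0 + (0 + 0))) :: ··b··> m4, ··b··> m5
  m3 = b.b.(0 | 0) | 0 :: ··b··> m5
  m4 = 0 | 0 | ((c.0)\{c} + (b.0 + (0 + 0))) :: ··b··> m6
  m5 = b.(0 | 0) | 0 :: ··b··> m6
  m6 = 0 | 0 | 0 :: ∅
Reachable graph of Q (5 states):
  n0 = c.(b.(0 | 0) | ((c.0)\{c} + (b.0 + (0 + 0)))) :: ··c··> n1
  n1 = b.(0 | 0) | ((c.0)\{c} + (b.0 + (0 + 0))) :: ··b··> n2, ··b··> n3
  n2 = 0 | 0 | ((c.0)\{c} + (b.0 + (0 + 0))) :: ··b··> n4
  n3 = b.(0 | 0) | 0 :: ··b··> n4
  n4 = 0 | 0 | 0 :: ∅
Run σ = ⟨cbbb⟩ on P: start {m0}
  after c @ step 1: {m1}
  after b @ step 2: {m2, m3}
  after b @ step 3: {m4, m5}
  after b @ step 4: {m6}
  P completes σ.
Run σ = ⟨cbbb⟩ on Q: start {n0}
  after c @ step 1: {n1}
  after b @ step 2: {n2, n3}
  after b @ step 3: {n4}
  after b @ step 4: no successor for Q

cbbb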